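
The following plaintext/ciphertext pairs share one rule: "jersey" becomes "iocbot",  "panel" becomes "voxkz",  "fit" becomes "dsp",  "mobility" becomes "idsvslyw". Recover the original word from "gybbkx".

narrow

Two steps: reverse the string, then apply a Caesar shift of +10.
Decoding gybbkx: shift back: g−10=w, y−10=o, b−10=r, b−10=r, k−10=a, x−10=n → worran; then reverse → narrow.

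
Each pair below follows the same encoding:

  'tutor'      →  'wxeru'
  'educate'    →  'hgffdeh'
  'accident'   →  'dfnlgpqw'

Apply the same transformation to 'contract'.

frywulfw

The shifts repeat in a cycle of length 3: positions 0,1,… shift by +3, +3, +11, then the pattern repeats.
For contract: c+3=f, o+3=r, n+11=y, t+3=w, r+3=u, a+11=l, c+3=f, t+3=w.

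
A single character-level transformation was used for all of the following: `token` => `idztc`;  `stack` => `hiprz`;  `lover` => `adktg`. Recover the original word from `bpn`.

may

Compare letters: t→i is +15, o→d is +15, k→z is +15 — a constant shift. This is a Caesar cipher with shift 15.
Undoing it on bpn: b−15=m, p−15=a, n−15=y.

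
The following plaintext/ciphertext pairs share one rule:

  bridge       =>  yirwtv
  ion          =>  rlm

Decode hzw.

sad

Each pair mirrors across the alphabet (b↔y, r↔i, i↔r): positions sum to 25. Each letter is replaced by its mirror in the alphabet: a↔z, b↔y, c↔x, and so on (the Atbash cipher).
Decoding hzw: h↔s, z↔a, w↔d.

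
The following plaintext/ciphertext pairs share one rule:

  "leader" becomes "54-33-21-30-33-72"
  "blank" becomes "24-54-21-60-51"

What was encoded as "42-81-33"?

Each letter becomes 3×(its alphabet position, a=1..z=26) + 18.
Decoding 42-81-33: 42→(42−18)÷3=8=h, 81→(81−18)÷3=21=u, 33→(33−18)÷3=5=e.

hue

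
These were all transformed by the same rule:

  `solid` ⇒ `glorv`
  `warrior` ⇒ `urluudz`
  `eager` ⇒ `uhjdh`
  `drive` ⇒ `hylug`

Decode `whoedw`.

tablet

The output letters match the input read backwards, each shifted +3: solid reversed is dilos. The word is reversed, then every letter is shifted forward by 3.
Undoing it on whoedw: shift back: w−3=t, h−3=e, o−3=l, e−3=b, d−3=a, w−3=t → telbat; then reverse → tablet.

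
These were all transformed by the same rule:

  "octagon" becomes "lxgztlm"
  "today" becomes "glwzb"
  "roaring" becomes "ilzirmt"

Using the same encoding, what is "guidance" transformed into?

Letters are reflected about the middle of the alphabet (position → 25−position): Atbash.
On guidance: g↔t, u↔f, i↔r, d↔w, a↔z, n↔m, c↔x, e↔v.

tfrwzmxv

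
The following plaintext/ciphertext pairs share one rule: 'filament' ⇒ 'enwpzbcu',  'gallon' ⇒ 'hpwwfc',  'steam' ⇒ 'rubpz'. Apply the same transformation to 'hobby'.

Treating letters as 0–25, the rule is x ↦ 3x + 15 (mod 26).
On hobby: h(7)→3·7+15≡10=k; o(14)→3·14+15≡5=f; b(1)→3·1+15≡18=s; b(1)→3·1+15≡18=s; y(24)→3·24+15≡9=j (all mod 26).

kfssj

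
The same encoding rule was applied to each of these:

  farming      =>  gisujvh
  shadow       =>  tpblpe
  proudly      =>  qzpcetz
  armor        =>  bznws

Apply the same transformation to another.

bvpbims

Shifts by position in farming: pos 0: f→g (+1), pos 1: a→i (+8), pos 2: r→s (+1), pos 3: m→u (+8) — repeating every 2. A repeating key of period 2 is used — shifts +1, +8 over and over.
On another: a+1=b, n+8=v, o+1=p, t+8=b, h+1=i, e+8=m, r+1=s.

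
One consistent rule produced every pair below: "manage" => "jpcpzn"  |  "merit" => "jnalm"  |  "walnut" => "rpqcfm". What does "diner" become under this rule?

ulcna

m(12)→j(9) and a(0)→p(15) fit y≡19x+15 (mod 26); the inverse of 19 mod 26 is 11. Treating letters as 0–25, the rule is x ↦ 19x + 15 (mod 26).
For diner: d(3)→19·3+15≡20=u; i(8)→19·8+15≡11=l; n(13)→19·13+15≡2=c; e(4)→19·4+15≡13=n; r(17)→19·17+15≡0=a (all mod 26).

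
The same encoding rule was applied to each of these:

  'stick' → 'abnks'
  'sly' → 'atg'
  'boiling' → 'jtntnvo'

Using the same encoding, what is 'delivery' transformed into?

ljtndjzg

The shift depends on letter class: consonant s→a is +8, but vowel i→n is +5. The rule splits by letter class: vowels +5, consonants +8.
On delivery: d(cons)+8=l, e(vowel)+5=j, l(cons)+8=t, i(vowel)+5=n, v(cons)+8=d, e(vowel)+5=j, r(cons)+8=z, y(cons)+8=g.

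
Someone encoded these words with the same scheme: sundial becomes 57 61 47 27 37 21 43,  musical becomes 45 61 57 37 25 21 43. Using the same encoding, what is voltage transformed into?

63 49 43 59 21 33 29

The formula is n = 2×(alphabet index, a=1) + 19.
Applying it to voltage: v=22→63, o=15→49, l=12→43, t=20→59, a=1→21, g=7→33, e=5→29.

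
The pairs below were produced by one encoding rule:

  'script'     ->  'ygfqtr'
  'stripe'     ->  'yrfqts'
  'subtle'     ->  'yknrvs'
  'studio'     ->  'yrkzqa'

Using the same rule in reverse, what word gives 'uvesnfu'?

s(18)→y(24) and c(2)→g(6) fit y≡19x+20 (mod 26); the inverse of 19 mod 26 is 11. Each letter's alphabet position (a=0..z=25) is mapped through 19·x+20 mod 26 — an affine cipher.
Decoding uvesnfu: u(20)→11·(20−20)≡0=a; v(21)→11·(21−20)≡11=l; e(4)→11·(4−20)≡6=g; s(18)→11·(18−20)≡4=e; n(13)→11·(13−20)≡1=b; f(5)→11·(5−20)≡17=r; u(20)→11·(20−20)≡0=a (all mod 26).

algebra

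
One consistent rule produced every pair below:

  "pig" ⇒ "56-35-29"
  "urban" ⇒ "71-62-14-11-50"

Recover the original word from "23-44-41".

elk

p(#16)→56 and i(#9)→35: differences scale by 3, so n = 3·pos + 8. With a=1..z=26, the number is 3·pos + 8.
Undoing it on 23-44-41: 23→(23−8)÷3=5=e, 44→(44−8)÷3=12=l, 41→(41−8)÷3=11=k.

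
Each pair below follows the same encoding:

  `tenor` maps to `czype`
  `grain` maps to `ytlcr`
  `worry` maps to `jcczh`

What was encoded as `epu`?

jet

The output letters match the input read backwards, each shifted +11: tenor reversed is ronet. Read the word backwards and shift each letter +11.
Undoing it on epu: shift back: e−11=t, p−11=e, u−11=j → tej; then reverse → jet.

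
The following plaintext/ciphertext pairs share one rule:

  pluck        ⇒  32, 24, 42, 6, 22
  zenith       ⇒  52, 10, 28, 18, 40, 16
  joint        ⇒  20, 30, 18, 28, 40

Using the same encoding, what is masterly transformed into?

p(#16)→32 and l(#12)→24: differences scale by 2, so n = 2·pos + 0. With a=1..z=26, the number is 2·pos.
Applying it to masterly: m=13→26, a=1→2, s=19→38, t=20→40, e=5→10, r=18→36, l=12→24, y=25→50.

26, 2, 38, 40, 10, 36, 24, 50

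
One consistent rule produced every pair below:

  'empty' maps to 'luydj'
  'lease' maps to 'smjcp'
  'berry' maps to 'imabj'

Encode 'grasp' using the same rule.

nzjca

In empty: e→l is +7, m→u is +8, p→y is +9, t→d is +10 — the shift increases by 1 each position. Letter i (0-indexed) is shifted by i+7, so successive shifts are 7, 8, 9, ….
Applying it to grasp: g+7=n, r+8=z, a+9=j, s+10=c, p+11=a.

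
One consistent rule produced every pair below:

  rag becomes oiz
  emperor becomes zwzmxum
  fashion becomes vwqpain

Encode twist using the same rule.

The output letters match the input read backwards, each shifted +8: rag reversed is gar. Read the word backwards and shift each letter +8.
For twist: reverse → tsiwt; then shift: t+8=b, s+8=a, i+8=q, w+8=e, t+8=b.

baqeb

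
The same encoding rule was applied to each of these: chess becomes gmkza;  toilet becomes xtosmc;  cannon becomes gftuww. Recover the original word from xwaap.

truth

Each letter shifts forward by (position + 4), i.e. 4, 5, 6, … — the shift grows by one for each successive letter.
Reversing it on xwaap: x−4=t, w−5=r, a−6=u, a−7=t, p−8=h.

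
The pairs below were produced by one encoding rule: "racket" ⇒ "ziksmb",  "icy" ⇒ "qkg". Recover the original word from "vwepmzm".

Compare letters: r→z is +8, a→i is +8, c→k is +8 — a constant shift. This is a Caesar cipher with shift 8.
Reversing it on vwepmzm: v−8=n, w−8=o, e−8=w, p−8=h, m−8=e, z−8=r, m−8=e.

nowhere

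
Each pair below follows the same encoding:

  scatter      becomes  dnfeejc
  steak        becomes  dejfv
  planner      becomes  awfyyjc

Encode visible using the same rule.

The shift depends on letter class: consonant s→d is +11, but vowel a→f is +5. The rule splits by letter class: vowels +5, consonants +11.
On visible: v(cons)+11=g, i(vowel)+5=n, s(cons)+11=d, i(vowel)+5=n, b(cons)+11=m, l(cons)+11=w, e(vowel)+5=j.

gndnmwj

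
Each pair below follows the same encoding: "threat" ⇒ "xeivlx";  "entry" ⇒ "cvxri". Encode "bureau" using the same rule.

yeivyf

The output letters match the input read backwards, each shifted +4: threat reversed is taerht. Two steps: reverse the string, then apply a Caesar shift of +4.
On bureau: reverse → uaerub; then shift: u+4=y, a+4=e, e+4=i, r+4=v, u+4=y, b+4=f.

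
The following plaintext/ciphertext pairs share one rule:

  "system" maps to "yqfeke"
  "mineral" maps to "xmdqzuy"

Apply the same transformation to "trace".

qomdf

The output letters match the input read backwards, each shifted +12: system reversed is metsys. Two steps: reverse the string, then apply a Caesar shift of +12.
Applying it to trace: reverse → ecart; then shift: e+12=q, c+12=o, a+12=m, r+12=d, t+12=f.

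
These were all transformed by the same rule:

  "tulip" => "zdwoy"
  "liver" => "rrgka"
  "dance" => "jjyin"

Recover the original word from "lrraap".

figure

Shifts by position in tulip: pos 0: t→z (+6), pos 1: u→d (+9), pos 2: l→w (+11), pos 3: i→o (+6), pos 4: p→y (+9) — repeating every 3. It's a Vigenère-style cipher with numeric key [6,9,11]: position i shifts by key[i mod 3].
Reversing it on lrraap: l−6=f, r−9=i, r−11=g, a−6=u, a−9=r, p−11=e.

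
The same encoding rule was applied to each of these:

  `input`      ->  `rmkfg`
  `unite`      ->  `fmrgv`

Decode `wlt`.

dog

Each pair mirrors across the alphabet (i↔r, n↔m, p↔k): positions sum to 25. Each letter is replaced by its mirror in the alphabet: a↔z, b↔y, c↔x, and so on (the Atbash cipher).
Undoing it on wlt: w↔d, l↔o, t↔g.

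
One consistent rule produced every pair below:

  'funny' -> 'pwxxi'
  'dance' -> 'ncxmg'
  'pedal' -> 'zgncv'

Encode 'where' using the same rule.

grgbg

Vowels shift forward by 2 and consonants shift forward by 10.
On where: w(cons)+10=g, h(cons)+10=r, e(vowel)+2=g, r(cons)+10=b, e(vowel)+2=g.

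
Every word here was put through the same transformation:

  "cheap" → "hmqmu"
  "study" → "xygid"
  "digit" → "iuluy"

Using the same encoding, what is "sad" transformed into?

xmi

The shift depends on letter class: consonant c→h is +5, but vowel e→q is +12. Two shifts are in play — +12 for a/e/i/o/u, +5 for every other letter.
On sad: s(cons)+5=x, a(vowel)+12=m, d(cons)+5=i.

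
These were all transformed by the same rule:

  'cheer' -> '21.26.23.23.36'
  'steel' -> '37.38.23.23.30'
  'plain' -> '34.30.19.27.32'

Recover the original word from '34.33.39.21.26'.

pouch

c is letter #3 and maps to 21: an offset of 18. Letters become their 1-based position plus 18 (so a→19, b→20, …).
Decoding 34.33.39.21.26: 34→(34−18)÷1=16=p, 33→(33−18)÷1=15=o, 39→(39−18)÷1=21=u, 21→(21−18)÷1=3=c, 26→(26−18)÷1=8=h.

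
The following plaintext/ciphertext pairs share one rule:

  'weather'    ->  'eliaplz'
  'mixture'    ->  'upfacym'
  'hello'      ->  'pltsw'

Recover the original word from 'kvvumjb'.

Shifts by position in weather: pos 0: w→e (+8), pos 1: e→l (+7), pos 2: a→i (+8), pos 3: t→a (+7) — repeating every 2. A repeating key of period 2 is used — shifts +8, +7 over and over.
Decoding kvvumjb: k−8=c, v−7=o, v−8=n, u−7=n, m−8=e, j−7=c, b−8=t.

connect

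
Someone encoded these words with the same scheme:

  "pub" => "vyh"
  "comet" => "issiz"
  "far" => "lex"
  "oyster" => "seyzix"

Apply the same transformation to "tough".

The shift depends on letter class: consonant p→v is +6, but vowel u→y is +4. Vowels shift forward by 4 and consonants shift forward by 6.
On tough: t(cons)+6=z, o(vowel)+4=s, u(vowel)+4=y, g(cons)+6=m, h(cons)+6=n.

zsymn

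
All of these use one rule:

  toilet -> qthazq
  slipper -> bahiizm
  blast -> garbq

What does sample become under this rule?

brpiaz

t(19)→q(16) and o(14)→t(19) fit y≡15x+17 (mod 26); the inverse of 15 mod 26 is 7. Each letter's alphabet position (a=0..z=25) is mapped through 15·x+17 mod 26 — an affine cipher.
For sample: s(18)→15·18+17≡1=b; a(0)→15·0+17≡17=r; m(12)→15·12+17≡15=p; p(15)→15·15+17≡8=i; l(11)→15·11+17≡0=a; e(4)→15·4+17≡25=z (all mod 26).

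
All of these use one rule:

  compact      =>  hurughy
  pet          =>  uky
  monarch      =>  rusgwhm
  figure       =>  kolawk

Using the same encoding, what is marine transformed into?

The shift depends on letter class: consonant c→h is +5, but vowel o→u is +6. The rule splits by letter class: vowels +6, consonants +5.
For marine: m(cons)+5=r, a(vowel)+6=g, r(cons)+5=w, i(vowel)+6=o, n(cons)+5=s, e(vowel)+6=k.

rgwosk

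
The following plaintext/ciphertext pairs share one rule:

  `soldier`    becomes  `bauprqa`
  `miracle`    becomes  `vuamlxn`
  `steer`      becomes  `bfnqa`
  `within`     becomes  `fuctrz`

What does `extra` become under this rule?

Shifts by position in soldier: pos 0: s→b (+9), pos 1: o→a (+12), pos 2: l→u (+9), pos 3: d→p (+12) — repeating every 2. It's a Vigenère-style cipher with numeric key [9,12]: position i shifts by key[i mod 2].
On extra: e+9=n, x+12=j, t+9=c, r+12=d, a+9=j.

njcdj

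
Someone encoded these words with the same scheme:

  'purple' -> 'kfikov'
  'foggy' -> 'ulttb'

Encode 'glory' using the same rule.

tolib

Each letter is replaced by its mirror in the alphabet: a↔z, b↔y, c↔x, and so on (the Atbash cipher).
For glory: g↔t, l↔o, o↔l, r↔i, y↔b.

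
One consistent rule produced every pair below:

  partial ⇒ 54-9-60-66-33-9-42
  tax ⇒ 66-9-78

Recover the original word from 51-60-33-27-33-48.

With a=1..z=26, the number is 3·pos + 6.
Decoding 51-60-33-27-33-48: 51→(51−6)÷3=15=o, 60→(60−6)÷3=18=r, 33→(33−6)÷3=9=i, 27→(27−6)÷3=7=g, 33→(33−6)÷3=9=i, 48→(48−6)÷3=14=n.

origin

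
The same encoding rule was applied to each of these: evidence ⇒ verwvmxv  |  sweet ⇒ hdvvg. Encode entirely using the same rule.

vmgrivob

Each pair mirrors across the alphabet (e↔v, v↔e, i↔r): positions sum to 25. This is the alphabet-reversal cipher (Atbash): a becomes z, b becomes y, etc.
Applying it to entirely: e↔v, n↔m, t↔g, i↔r, r↔i, e↔v, l↔o, y↔b.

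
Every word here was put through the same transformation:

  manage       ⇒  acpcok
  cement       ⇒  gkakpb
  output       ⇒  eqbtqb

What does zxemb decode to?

m(12)→a(0) and a(0)→c(2) fit y≡15x+2 (mod 26); the inverse of 15 mod 26 is 7. Each letter's alphabet position (a=0..z=25) is mapped through 15·x+2 mod 26 — an affine cipher.
Decoding zxemb: z(25)→7·(25−2)≡5=f; x(23)→7·(23−2)≡17=r; e(4)→7·(4−2)≡14=o; m(12)→7·(12−2)≡18=s; b(1)→7·(1−2)≡19=t (all mod 26).

frost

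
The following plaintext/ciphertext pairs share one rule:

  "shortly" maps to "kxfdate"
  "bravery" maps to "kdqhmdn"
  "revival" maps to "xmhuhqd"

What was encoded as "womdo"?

crack

The output letters match the input read backwards, each shifted +12: shortly reversed is yltrohs. Two steps: reverse the string, then apply a Caesar shift of +12.
Reversing it on womdo: shift back: w−12=k, o−12=c, m−12=a, d−12=r, o−12=c → kcarc; then reverse → crack.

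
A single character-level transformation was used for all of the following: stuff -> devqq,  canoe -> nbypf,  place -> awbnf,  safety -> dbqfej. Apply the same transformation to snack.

The shift depends on letter class: consonant s→d is +11, but vowel u→v is +1. Two shifts are in play — +1 for a/e/i/o/u, +11 for every other letter.
On snack: s(cons)+11=d, n(cons)+11=y, a(vowel)+1=b, c(cons)+11=n, k(cons)+11=v.

dybnv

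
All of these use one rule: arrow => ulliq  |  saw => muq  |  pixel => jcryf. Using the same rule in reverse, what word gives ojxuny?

update

Compare letters: a→u is +20, r→l is +20, r→l is +20 — a constant shift. It's a constant shift of +20 (ROT20).
Undoing it on ojxuny: o−20=u, j−20=p, x−20=d, u−20=a, n−20=t, y−20=e.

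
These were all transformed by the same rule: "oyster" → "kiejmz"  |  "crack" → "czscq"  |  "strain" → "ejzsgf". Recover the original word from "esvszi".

o(14)→k(10) and y(24)→i(8) fit y≡5x+18 (mod 26); the inverse of 5 mod 26 is 21. Treating letters as 0–25, the rule is x ↦ 5x + 18 (mod 26).
Reversing it on esvszi: e(4)→21·(4−18)≡18=s; s(18)→21·(18−18)≡0=a; v(21)→21·(21−18)≡11=l; s(18)→21·(18−18)≡0=a; z(25)→21·(25−18)≡17=r; i(8)→21·(8−18)≡24=y (all mod 26).

salary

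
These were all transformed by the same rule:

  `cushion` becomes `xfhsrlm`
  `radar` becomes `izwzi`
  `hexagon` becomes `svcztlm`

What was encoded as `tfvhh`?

guess

Each pair mirrors across the alphabet (c↔x, u↔f, s↔h): positions sum to 25. Letters are reflected about the middle of the alphabet (position → 25−position): Atbash.
Reversing it on tfvhh: t↔g, f↔u, v↔e, h↔s, h↔s.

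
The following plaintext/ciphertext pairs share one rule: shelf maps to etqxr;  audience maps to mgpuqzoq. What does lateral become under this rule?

Compare letters: s→e is +12, h→t is +12, e→q is +12 — a constant shift. Every letter moves 12 places later in the alphabet, wrapping around z→a.
Applying it to lateral: l+12=x, a+12=m, t+12=f, e+12=q, r+12=d, a+12=m, l+12=x.

xmfqdmx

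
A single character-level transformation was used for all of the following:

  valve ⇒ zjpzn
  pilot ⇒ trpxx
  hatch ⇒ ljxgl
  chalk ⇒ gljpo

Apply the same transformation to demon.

hnqxr

The shift depends on letter class: consonant v→z is +4, but vowel a→j is +9. The rule splits by letter class: vowels +9, consonants +4.
On demon: d(cons)+4=h, e(vowel)+9=n, m(cons)+4=q, o(vowel)+9=x, n(cons)+4=r.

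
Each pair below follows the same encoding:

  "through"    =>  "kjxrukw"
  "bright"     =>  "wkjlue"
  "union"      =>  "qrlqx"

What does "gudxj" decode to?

The output letters match the input read backwards, each shifted +3: through reversed is hguorht. The word is reversed, then every letter is shifted forward by 3.
Decoding gudxj: shift back: g−3=d, u−3=r, d−3=a, x−3=u, j−3=g → draug; then reverse → guard.

guard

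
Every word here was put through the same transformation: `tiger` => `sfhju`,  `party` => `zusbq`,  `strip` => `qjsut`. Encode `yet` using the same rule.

ufz

The output letters match the input read backwards, each shifted +1: tiger reversed is regit. Two steps: reverse the string, then apply a Caesar shift of +1.
Applying it to yet: reverse → tey; then shift: t+1=u, e+1=f, y+1=z.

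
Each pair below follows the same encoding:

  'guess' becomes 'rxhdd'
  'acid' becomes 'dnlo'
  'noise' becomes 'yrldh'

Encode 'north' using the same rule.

yrces

Two shifts are in play — +3 for a/e/i/o/u, +11 for every other letter.
For north: n(cons)+11=y, o(vowel)+3=r, r(cons)+11=c, t(cons)+11=e, h(cons)+11=s.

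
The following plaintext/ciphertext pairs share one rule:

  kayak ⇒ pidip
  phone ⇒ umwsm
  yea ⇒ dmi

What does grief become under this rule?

lwqmk

The shift depends on letter class: consonant k→p is +5, but vowel a→i is +8. Vowels shift forward by 8 and consonants shift forward by 5.
Applying it to grief: g(cons)+5=l, r(cons)+5=w, i(vowel)+8=q, e(vowel)+8=m, f(cons)+5=k.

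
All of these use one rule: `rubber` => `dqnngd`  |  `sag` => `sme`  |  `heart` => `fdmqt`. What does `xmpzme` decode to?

Two steps: reverse the string, then apply a Caesar shift of +12.
Undoing it on xmpzme: shift back: x−12=l, m−12=a, p−12=d, z−12=n, m−12=a, e−12=s → ladnas; then reverse → sandal.

sandal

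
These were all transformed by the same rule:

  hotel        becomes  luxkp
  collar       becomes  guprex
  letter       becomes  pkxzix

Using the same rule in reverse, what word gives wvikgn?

Shifts by position in hotel: pos 0: h→l (+4), pos 1: o→u (+6), pos 2: t→x (+4), pos 3: e→k (+6) — repeating every 2. The shifts repeat in a cycle of length 2: positions 0,1,… shift by +4, +6, then the pattern repeats.
Undoing it on wvikgn: w−4=s, v−6=p, i−4=e, k−6=e, g−4=c, n−6=h.

speech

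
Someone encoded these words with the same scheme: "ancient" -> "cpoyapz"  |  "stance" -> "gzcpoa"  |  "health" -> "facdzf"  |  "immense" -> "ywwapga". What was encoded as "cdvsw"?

a(0)→c(2) and n(13)→p(15) fit y≡19x+2 (mod 26); the inverse of 19 mod 26 is 11. Treating letters as 0–25, the rule is x ↦ 19x + 2 (mod 26).
Undoing it on cdvsw: c(2)→11·(2−2)≡0=a; d(3)→11·(3−2)≡11=l; v(21)→11·(21−2)≡1=b; s(18)→11·(18−2)≡20=u; w(22)→11·(22−2)≡12=m (all mod 26).

album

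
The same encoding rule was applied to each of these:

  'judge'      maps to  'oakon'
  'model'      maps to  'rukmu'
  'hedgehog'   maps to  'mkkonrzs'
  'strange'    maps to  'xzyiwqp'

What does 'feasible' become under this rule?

kkharlwq

In judge: j→o is +5, u→a is +6, d→k is +7, g→o is +8 — the shift increases by 1 each position. The shift increases by 1 at each position, starting from +5: 5, 6, 7, ….
For feasible: f+5=k, e+6=k, a+7=h, s+8=a, i+9=r, b+10=l, l+11=w, e+12=q.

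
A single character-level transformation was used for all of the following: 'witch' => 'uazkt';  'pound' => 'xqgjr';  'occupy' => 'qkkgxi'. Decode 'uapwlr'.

w(22)→u(20) and i(8)→a(0) fit y≡7x+22 (mod 26); the inverse of 7 mod 26 is 15. Treating letters as 0–25, the rule is x ↦ 7x + 22 (mod 26).
Reversing it on uapwlr: u(20)→15·(20−22)≡22=w; a(0)→15·(0−22)≡8=i; p(15)→15·(15−22)≡25=z; w(22)→15·(22−22)≡0=a; l(11)→15·(11−22)≡17=r; r(17)→15·(17−22)≡3=d (all mod 26).

wizard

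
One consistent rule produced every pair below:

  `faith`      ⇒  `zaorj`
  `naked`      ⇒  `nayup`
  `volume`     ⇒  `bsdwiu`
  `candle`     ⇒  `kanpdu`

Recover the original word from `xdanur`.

f(5)→z(25) and a(0)→a(0) fit y≡5x+0 (mod 26); the inverse of 5 mod 26 is 21. Treating letters as 0–25, the rule is x ↦ 5x + 0 (mod 26).
Undoing it on xdanur: x(23)→21·(23−0)≡15=p; d(3)→21·(3−0)≡11=l; a(0)→21·(0−0)≡0=a; n(13)→21·(13−0)≡13=n; u(20)→21·(20−0)≡4=e; r(17)→21·(17−0)≡19=t (all mod 26).

planet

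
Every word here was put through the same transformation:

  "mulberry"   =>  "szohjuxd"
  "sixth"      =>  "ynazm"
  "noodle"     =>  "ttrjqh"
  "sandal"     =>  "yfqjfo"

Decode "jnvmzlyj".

disguise

Shifts by position in mulberry: pos 0: m→s (+6), pos 1: u→z (+5), pos 2: l→o (+3), pos 3: b→h (+6), pos 4: e→j (+5), pos 5: r→u (+3) — repeating every 3. A repeating key of period 3 is used — shifts +6, +5, +3 over and over.
Decoding jnvmzlyj: j−6=d, n−5=i, v−3=s, m−6=g, z−5=u, l−3=i, y−6=s, j−5=e.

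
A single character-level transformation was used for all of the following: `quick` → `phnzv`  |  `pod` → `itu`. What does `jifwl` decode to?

The output letters match the input read backwards, each shifted +5: quick reversed is kciuq. Read the word backwards and shift each letter +5.
Undoing it on jifwl: shift back: j−5=e, i−5=d, f−5=a, w−5=r, l−5=g → edarg; then reverse → grade.

grade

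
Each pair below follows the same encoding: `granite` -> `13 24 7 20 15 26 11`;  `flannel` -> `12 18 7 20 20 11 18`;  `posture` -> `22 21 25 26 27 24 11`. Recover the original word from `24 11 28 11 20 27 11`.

g is letter #7 and maps to 13: an offset of 6. Letters become their 1-based position plus 6 (so a→7, b→8, …).
Decoding 24 11 28 11 20 27 11: 24→(24−6)÷1=18=r, 11→(11−6)÷1=5=e, 28→(28−6)÷1=22=v, 11→(11−6)÷1=5=e, 20→(20−6)÷1=14=n, 27→(27−6)÷1=21=u, 11→(11−6)÷1=5=e.

revenue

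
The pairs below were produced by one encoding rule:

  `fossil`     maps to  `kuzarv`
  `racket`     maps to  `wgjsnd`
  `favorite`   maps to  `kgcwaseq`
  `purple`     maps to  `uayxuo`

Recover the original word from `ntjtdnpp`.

included

In fossil: f→k is +5, o→u is +6, s→z is +7, s→a is +8 — the shift increases by 1 each position. Each letter shifts forward by (position + 5), i.e. 5, 6, 7, … — the shift grows by one for each successive letter.
Decoding ntjtdnpp: n−5=i, t−6=n, j−7=c, t−8=l, d−9=u, n−10=d, p−11=e, p−12=d.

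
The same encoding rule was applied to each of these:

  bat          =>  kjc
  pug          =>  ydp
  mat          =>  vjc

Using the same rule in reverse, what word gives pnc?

Compare letters: b→k is +9, a→j is +9, t→c is +9 — a constant shift. Each letter is shifted forward by 9 in the alphabet (a Caesar shift of +9).
Decoding pnc: p−9=g, n−9=e, c−9=t.

get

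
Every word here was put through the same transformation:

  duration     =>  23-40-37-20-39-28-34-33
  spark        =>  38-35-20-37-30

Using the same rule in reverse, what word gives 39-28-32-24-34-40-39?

d is letter #4 and maps to 23: an offset of 19. The number is (letter's place in the alphabet, a=1) + 19.
Decoding 39-28-32-24-34-40-39: 39→(39−19)÷1=20=t, 28→(28−19)÷1=9=i, 32→(32−19)÷1=13=m, 24→(24−19)÷1=5=e, 34→(34−19)÷1=15=o, 40→(40−19)÷1=21=u, 39→(39−19)÷1=20=t.

timeout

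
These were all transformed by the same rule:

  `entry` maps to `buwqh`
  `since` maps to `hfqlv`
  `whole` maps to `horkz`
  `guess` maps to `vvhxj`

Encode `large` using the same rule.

Read the word backwards and shift each letter +3.
For large: reverse → egral; then shift: e+3=h, g+3=j, r+3=u, a+3=d, l+3=o.

hjudo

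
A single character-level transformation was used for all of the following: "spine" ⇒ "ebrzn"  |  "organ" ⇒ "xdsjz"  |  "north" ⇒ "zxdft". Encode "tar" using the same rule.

fjd

The shift depends on letter class: consonant s→e is +12, but vowel i→r is +9. Vowels shift forward by 9 and consonants shift forward by 12.
For tar: t(cons)+12=f, a(vowel)+9=j, r(cons)+12=d.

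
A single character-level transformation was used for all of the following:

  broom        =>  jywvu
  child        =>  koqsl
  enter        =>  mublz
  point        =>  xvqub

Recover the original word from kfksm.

cycle

Shifts by position in broom: pos 0: b→j (+8), pos 1: r→y (+7), pos 2: o→w (+8), pos 3: o→v (+7) — repeating every 2. It's a Vigenère-style cipher with numeric key [8,7]: position i shifts by key[i mod 2].
Undoing it on kfksm: k−8=c, f−7=y, k−8=c, s−7=l, m−8=e.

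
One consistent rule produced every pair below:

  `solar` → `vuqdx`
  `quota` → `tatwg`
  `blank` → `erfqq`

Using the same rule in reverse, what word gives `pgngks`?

Shifts by position in solar: pos 0: s→v (+3), pos 1: o→u (+6), pos 2: l→q (+5), pos 3: a→d (+3), pos 4: r→x (+6) — repeating every 3. The shifts repeat in a cycle of length 3: positions 0,1,… shift by +3, +6, +5, then the pattern repeats.
Decoding pgngks: p−3=m, g−6=a, n−5=i, g−3=d, k−6=e, s−5=n.

maiden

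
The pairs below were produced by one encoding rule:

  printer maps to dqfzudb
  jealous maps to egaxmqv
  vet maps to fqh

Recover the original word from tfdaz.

north

The word is reversed, then every letter is shifted forward by 12.
Decoding tfdaz: shift back: t−12=h, f−12=t, d−12=r, a−12=o, z−12=n → htron; then reverse → north.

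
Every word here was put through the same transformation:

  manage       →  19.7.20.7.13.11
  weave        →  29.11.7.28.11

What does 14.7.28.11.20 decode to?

m is letter #13 and maps to 19: an offset of 6. The number is (letter's place in the alphabet, a=1) + 6.
Reversing it on 14.7.28.11.20: 14→(14−6)÷1=8=h, 7→(7−6)÷1=1=a, 28→(28−6)÷1=22=v, 11→(11−6)÷1=5=e, 20→(20−6)÷1=14=n.

haven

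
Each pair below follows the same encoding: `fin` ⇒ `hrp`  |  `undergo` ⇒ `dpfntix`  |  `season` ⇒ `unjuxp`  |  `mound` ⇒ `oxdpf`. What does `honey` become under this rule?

Vowels shift forward by 9 and consonants shift forward by 2.
For honey: h(cons)+2=j, o(vowel)+9=x, n(cons)+2=p, e(vowel)+9=n, y(cons)+2=a.

jxpna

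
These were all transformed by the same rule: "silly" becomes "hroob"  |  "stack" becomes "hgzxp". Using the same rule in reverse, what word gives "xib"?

cry

Each pair mirrors across the alphabet (s↔h, i↔r, l↔o): positions sum to 25. Letters are reflected about the middle of the alphabet (position → 25−position): Atbash.
Undoing it on xib: x↔c, i↔r, b↔y.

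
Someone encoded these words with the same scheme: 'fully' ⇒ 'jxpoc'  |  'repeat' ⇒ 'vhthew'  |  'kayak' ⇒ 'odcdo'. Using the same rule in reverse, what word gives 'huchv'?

dryer

Shifts by position in fully: pos 0: f→j (+4), pos 1: u→x (+3), pos 2: l→p (+4), pos 3: l→o (+3) — repeating every 2. A repeating key of period 2 is used — shifts +4, +3 over and over.
Undoing it on huchv: h−4=d, u−3=r, c−4=y, h−3=e, v−4=r.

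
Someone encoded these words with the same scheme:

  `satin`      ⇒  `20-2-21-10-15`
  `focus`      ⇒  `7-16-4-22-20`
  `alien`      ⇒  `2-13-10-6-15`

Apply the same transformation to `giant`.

8-10-2-15-21

Each letter is replaced by its alphabet position (a=1..z=26) + 1.
For giant: g=7→8, i=9→10, a=1→2, n=14→15, t=20→21.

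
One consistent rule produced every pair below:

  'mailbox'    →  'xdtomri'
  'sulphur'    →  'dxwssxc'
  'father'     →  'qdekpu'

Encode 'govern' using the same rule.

rrghcq

Shifts by position in mailbox: pos 0: m→x (+11), pos 1: a→d (+3), pos 2: i→t (+11), pos 3: l→o (+3) — repeating every 2. The shifts repeat in a cycle of length 2: positions 0,1,… shift by +11, +3, then the pattern repeats.
Applying it to govern: g+11=r, o+3=r, v+11=g, e+3=h, r+11=c, n+3=q.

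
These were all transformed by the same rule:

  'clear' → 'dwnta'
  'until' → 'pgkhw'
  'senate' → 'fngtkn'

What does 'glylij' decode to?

c(2)→d(3) and l(11)→w(22) fit y≡5x+19 (mod 26); the inverse of 5 mod 26 is 21. Treating letters as 0–25, the rule is x ↦ 5x + 19 (mod 26).
Decoding glylij: g(6)→21·(6−19)≡13=n; l(11)→21·(11−19)≡14=o; y(24)→21·(24−19)≡1=b; l(11)→21·(11−19)≡14=o; i(8)→21·(8−19)≡3=d; j(9)→21·(9−19)≡24=y (all mod 26).

nobody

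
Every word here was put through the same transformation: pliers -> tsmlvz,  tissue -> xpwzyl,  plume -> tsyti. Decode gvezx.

coast

Shifts by position in pliers: pos 0: p→t (+4), pos 1: l→s (+7), pos 2: i→m (+4), pos 3: e→l (+7) — repeating every 2. It's a Vigenère-style cipher with numeric key [4,7]: position i shifts by key[i mod 2].
Reversing it on gvezx: g−4=c, v−7=o, e−4=a, z−7=s, x−4=t.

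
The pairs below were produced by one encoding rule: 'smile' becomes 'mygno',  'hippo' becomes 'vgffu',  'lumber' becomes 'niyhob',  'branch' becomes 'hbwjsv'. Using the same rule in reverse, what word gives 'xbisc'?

s(18)→m(12) and m(12)→y(24) fit y≡11x+22 (mod 26); the inverse of 11 mod 26 is 19. This is an affine cipher: with a=0,…,z=25, each position x becomes (11x+22) mod 26.
Reversing it on xbisc: x(23)→19·(23−22)≡19=t; b(1)→19·(1−22)≡17=r; i(8)→19·(8−22)≡20=u; s(18)→19·(18−22)≡2=c; c(2)→19·(2−22)≡10=k (all mod 26).

truck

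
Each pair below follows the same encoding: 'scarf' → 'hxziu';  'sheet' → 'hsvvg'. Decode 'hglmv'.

stone

Each pair mirrors across the alphabet (s↔h, c↔x, a↔z): positions sum to 25. This is the alphabet-reversal cipher (Atbash): a becomes z, b becomes y, etc.
Decoding hglmv: h↔s, g↔t, l↔o, m↔n, v↔e.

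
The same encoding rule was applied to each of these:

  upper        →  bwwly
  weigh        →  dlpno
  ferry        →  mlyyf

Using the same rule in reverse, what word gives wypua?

Compare letters: u→b is +7, p→w is +7, p→w is +7 — a constant shift. It's a constant shift of +7 (ROT7).
Decoding wypua: w−7=p, y−7=r, p−7=i, u−7=n, a−7=t.

print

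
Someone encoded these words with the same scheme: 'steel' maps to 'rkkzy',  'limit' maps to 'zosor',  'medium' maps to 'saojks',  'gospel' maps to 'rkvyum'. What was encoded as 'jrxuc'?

world

Two steps: reverse the string, then apply a Caesar shift of +6.
Undoing it on jrxuc: shift back: j−6=d, r−6=l, x−6=r, u−6=o, c−6=w → dlrow; then reverse → world.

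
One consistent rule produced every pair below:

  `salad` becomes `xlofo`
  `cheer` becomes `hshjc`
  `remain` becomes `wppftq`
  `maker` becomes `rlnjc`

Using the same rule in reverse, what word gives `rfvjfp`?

museum

A repeating key of period 3 is used — shifts +5, +11, +3 over and over.
Decoding rfvjfp: r−5=m, f−11=u, v−3=s, j−5=e, f−11=u, p−3=m.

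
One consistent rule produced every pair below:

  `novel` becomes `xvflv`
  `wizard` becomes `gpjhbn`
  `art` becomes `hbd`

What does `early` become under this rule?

lhbvi

The shift depends on letter class: consonant n→x is +10, but vowel o→v is +7. Two shifts are in play — +7 for a/e/i/o/u, +10 for every other letter.
On early: e(vowel)+7=l, a(vowel)+7=h, r(cons)+10=b, l(cons)+10=v, y(cons)+10=i.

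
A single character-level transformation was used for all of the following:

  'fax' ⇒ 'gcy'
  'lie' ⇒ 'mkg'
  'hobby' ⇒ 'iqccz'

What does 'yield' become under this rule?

The shift depends on letter class: consonant f→g is +1, but vowel a→c is +2. Two shifts are in play — +2 for a/e/i/o/u, +1 for every other letter.
Applying it to yield: y(cons)+1=z, i(vowel)+2=k, e(vowel)+2=g, l(cons)+1=m, d(cons)+1=e.

zkgme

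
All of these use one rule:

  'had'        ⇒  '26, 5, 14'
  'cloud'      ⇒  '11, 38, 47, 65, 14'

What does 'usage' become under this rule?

With a=1..z=26, the number is 3·pos + 2.
On usage: u=21→65, s=19→59, a=1→5, g=7→23, e=5→17.

65, 59, 5, 23, 17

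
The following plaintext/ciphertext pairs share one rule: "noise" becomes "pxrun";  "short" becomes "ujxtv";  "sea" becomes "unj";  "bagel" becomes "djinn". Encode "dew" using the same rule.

The shift depends on letter class: consonant n→p is +2, but vowel o→x is +9. Vowels shift forward by 9 and consonants shift forward by 2.
Applying it to dew: d(cons)+2=f, e(vowel)+9=n, w(cons)+2=y.

fny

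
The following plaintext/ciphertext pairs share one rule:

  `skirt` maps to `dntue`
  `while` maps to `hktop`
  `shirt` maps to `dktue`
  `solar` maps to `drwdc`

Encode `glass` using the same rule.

rolvd

Shifts by position in skirt: pos 0: s→d (+11), pos 1: k→n (+3), pos 2: i→t (+11), pos 3: r→u (+3) — repeating every 2. It's a Vigenère-style cipher with numeric key [11,3]: position i shifts by key[i mod 2].
Applying it to glass: g+11=r, l+3=o, a+11=l, s+3=v, s+11=d.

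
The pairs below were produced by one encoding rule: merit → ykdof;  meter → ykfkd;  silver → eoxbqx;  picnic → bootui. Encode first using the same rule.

rodyf

Shifts by position in merit: pos 0: m→y (+12), pos 1: e→k (+6), pos 2: r→d (+12), pos 3: i→o (+6) — repeating every 2. The shifts repeat in a cycle of length 2: positions 0,1,… shift by +12, +6, then the pattern repeats.
Applying it to first: f+12=r, i+6=o, r+12=d, s+6=y, t+12=f.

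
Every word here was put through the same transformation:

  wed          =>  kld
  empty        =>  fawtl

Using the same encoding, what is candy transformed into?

Two steps: reverse the string, then apply a Caesar shift of +7.
On candy: reverse → ydnac; then shift: y+7=f, d+7=k, n+7=u, a+7=h, c+7=j.

fkuhj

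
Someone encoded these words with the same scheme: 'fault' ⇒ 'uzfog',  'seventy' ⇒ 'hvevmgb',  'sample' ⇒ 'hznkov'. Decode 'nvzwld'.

Each pair mirrors across the alphabet (f↔u, a↔z, u↔f): positions sum to 25. Each letter is replaced by its mirror in the alphabet: a↔z, b↔y, c↔x, and so on (the Atbash cipher).
Decoding nvzwld: n↔m, v↔e, z↔a, w↔d, l↔o, d↔w.

meadow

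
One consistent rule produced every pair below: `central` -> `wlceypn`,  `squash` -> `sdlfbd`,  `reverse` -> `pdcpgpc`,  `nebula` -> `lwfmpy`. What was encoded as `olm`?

bad

The output letters match the input read backwards, each shifted +11: central reversed is lartnec. Two steps: reverse the string, then apply a Caesar shift of +11.
Decoding olm: shift back: o−11=d, l−11=a, m−11=b → dab; then reverse → bad.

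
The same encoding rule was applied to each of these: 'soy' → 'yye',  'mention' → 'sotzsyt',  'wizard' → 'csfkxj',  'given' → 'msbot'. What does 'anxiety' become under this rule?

The shift depends on letter class: consonant s→y is +6, but vowel o→y is +10. Two shifts are in play — +10 for a/e/i/o/u, +6 for every other letter.
Applying it to anxiety: a(vowel)+10=k, n(cons)+6=t, x(cons)+6=d, i(vowel)+10=s, e(vowel)+10=o, t(cons)+6=z, y(cons)+6=e.

ktdsoze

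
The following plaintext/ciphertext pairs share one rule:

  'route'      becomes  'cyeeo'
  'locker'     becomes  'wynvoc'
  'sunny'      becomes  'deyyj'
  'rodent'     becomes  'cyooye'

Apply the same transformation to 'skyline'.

dvjwsyo

The shift depends on letter class: consonant r→c is +11, but vowel o→y is +10. Vowels shift forward by 10 and consonants shift forward by 11.
For skyline: s(cons)+11=d, k(cons)+11=v, y(cons)+11=j, l(cons)+11=w, i(vowel)+10=s, n(cons)+11=y, e(vowel)+10=o.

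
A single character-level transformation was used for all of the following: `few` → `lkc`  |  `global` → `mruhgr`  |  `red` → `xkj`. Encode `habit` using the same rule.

nghoz

Compare letters: f→l is +6, e→k is +6, w→c is +6 — a constant shift. It's a constant shift of +6 (ROT6).
For habit: h+6=n, a+6=g, b+6=h, i+6=o, t+6=z.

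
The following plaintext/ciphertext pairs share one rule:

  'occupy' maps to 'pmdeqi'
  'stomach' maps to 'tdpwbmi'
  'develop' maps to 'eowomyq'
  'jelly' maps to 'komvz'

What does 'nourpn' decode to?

method

The shifts repeat in a cycle of length 2: positions 0,1,… shift by +1, +10, then the pattern repeats.
Reversing it on nourpn: n−1=m, o−10=e, u−1=t, r−10=h, p−1=o, n−10=d.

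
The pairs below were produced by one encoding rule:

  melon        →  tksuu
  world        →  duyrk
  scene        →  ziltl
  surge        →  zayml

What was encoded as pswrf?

Shifts by position in melon: pos 0: m→t (+7), pos 1: e→k (+6), pos 2: l→s (+7), pos 3: o→u (+6) — repeating every 2. It's a Vigenère-style cipher with numeric key [7,6]: position i shifts by key[i mod 2].
Decoding pswrf: p−7=i, s−6=m, w−7=p, r−6=l, f−7=y.

imply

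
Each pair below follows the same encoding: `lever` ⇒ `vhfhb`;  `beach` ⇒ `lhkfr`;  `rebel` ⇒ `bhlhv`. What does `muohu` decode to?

Shifts by position in lever: pos 0: l→v (+10), pos 1: e→h (+3), pos 2: v→f (+10), pos 3: e→h (+3) — repeating every 2. A repeating key of period 2 is used — shifts +10, +3 over and over.
Undoing it on muohu: m−10=c, u−3=r, o−10=e, h−3=e, u−10=k.

creek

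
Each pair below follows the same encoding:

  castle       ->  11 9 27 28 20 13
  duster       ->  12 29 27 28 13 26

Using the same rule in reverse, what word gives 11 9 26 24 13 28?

carpet

c is letter #3 and maps to 11: an offset of 8. The number is (letter's place in the alphabet, a=1) + 8.
Decoding 11 9 26 24 13 28: 11→(11−8)÷1=3=c, 9→(9−8)÷1=1=a, 26→(26−8)÷1=18=r, 24→(24−8)÷1=16=p, 13→(13−8)÷1=5=e, 28→(28−8)÷1=20=t.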